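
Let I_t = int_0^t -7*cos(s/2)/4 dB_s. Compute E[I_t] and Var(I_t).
E[I_t] = 0; Var(I_t) = 49*t/32 + 49*sin(t)/32

The Itô integral of a deterministic integrand f(s) has mean 0 because each increment f(s) * (B_{s+ds} - B_s) has mean 0. By the Itô isometry:
  Var( int_0^t f(s) dB_s ) = E[ (int_0^t f(s) dB_s)^2 ] = int_0^t f(s)^2 ds.
Here f(s) = -7*cos(s/2)/4, so f(s)^2 = 49*cos(s/2)^2/16. Integrate:
  int_0^t (49*cos(s/2)^2/16) ds = 49*t/32 + 49*sin(t)/32.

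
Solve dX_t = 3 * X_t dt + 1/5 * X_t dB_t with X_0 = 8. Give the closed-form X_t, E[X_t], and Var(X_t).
X_t = 8 * exp((149/50) t + (1/5) B_t); E[X_t] = 8*exp(3*t); Var(X_t) = 64*(exp(t/25) - 1)*exp(6*t)

For GBM dX = mu X dt + sigma X dB with X_0 = x_0, apply Itô to Y = log X: dY = (mu - sigma^2/2) dt + sigma dB, so Y_t = log(x_0) + (mu - sigma^2/2) t + sigma B_t and hence X_t = x_0 * exp((mu - sigma^2/2) t + sigma B_t).
With mu = 3, sigma = 1/5, x_0 = 8, this gives:
  X_t = 8 * exp((149/50) * t + (1/5) * B_t).
Since sigma*B_t ~ Normal(0, sigma^2 t), E[exp(sigma*B_t)] = exp(sigma^2 t / 2); so E[X_t] = x_0 * exp((mu - sigma^2/2) t) * exp(sigma^2 t / 2) = x_0 * exp(mu t) = 8*exp(3*t).
Var(X_t) = E[X_t^2] - (E[X_t])^2 = x_0^2 * exp(2 mu t) * (exp(sigma^2 t) - 1) = 64*(exp(t/25) - 1)*exp(6*t).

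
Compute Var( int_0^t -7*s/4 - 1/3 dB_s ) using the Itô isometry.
Var = t*(147*t^2 + 84*t + 16)/144

The Itô integral of a deterministic integrand f(s) has mean 0 because each increment f(s) * (B_{s+ds} - B_s) has mean 0. By the Itô isometry:
  Var( int_0^t f(s) dB_s ) = E[ (int_0^t f(s) dB_s)^2 ] = int_0^t f(s)^2 ds.
Here f(s) = -7*s/4 - 1/3, so f(s)^2 = (21*s + 4)^2/144. Integrate:
  int_0^t ((21*s + 4)^2/144) ds = t*(147*t^2 + 84*t + 16)/144.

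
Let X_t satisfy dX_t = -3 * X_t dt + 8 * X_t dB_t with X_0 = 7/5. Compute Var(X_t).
Var(X_t) = (49*exp(64*t) - 49)*exp(-6*t)/25

For GBM dX = mu X dt + sigma X dB with X_0 = x_0, apply Itô to Y = log X: dY = (mu - sigma^2/2) dt + sigma dB, so Y_t = log(x_0) + (mu - sigma^2/2) t + sigma B_t and hence X_t = x_0 * exp((mu - sigma^2/2) t + sigma B_t).
With mu = -3, sigma = 8, x_0 = 7/5, this gives:
  X_t = 7/5 * exp((-35) * t + (8) * B_t).
Since sigma*B_t ~ Normal(0, sigma^2 t), E[exp(sigma*B_t)] = exp(sigma^2 t / 2); so E[X_t] = x_0 * exp((mu - sigma^2/2) t) * exp(sigma^2 t / 2) = x_0 * exp(mu t) = 7*exp(-3*t)/5.
Var(X_t) = E[X_t^2] - (E[X_t])^2 = x_0^2 * exp(2 mu t) * (exp(sigma^2 t) - 1) = (49*exp(64*t) - 49)*exp(-6*t)/25.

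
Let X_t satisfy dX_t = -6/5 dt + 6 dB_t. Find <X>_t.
<X>_t = 36*t

For an Itô process dX_t = a(t) dt + b(t) dB_t, the quadratic variation is <X>_t = int_0^t b(s)^2 ds (the drift term does not contribute). Here b(s) = 6, so
  b(s)^2 = 36.
Integrating from 0 to t:
  <X>_t = int_0^t (36) ds = 36*t.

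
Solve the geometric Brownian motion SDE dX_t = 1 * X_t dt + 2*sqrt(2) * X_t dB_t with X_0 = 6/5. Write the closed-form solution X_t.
X_t = 6/5 * exp((-3) * t + (2*sqrt(2)) * B_t)

For GBM dX = mu X dt + sigma X dB with X_0 = x_0, apply Itô to Y = log X: dY = (mu - sigma^2/2) dt + sigma dB, so Y_t = log(x_0) + (mu - sigma^2/2) t + sigma B_t and hence X_t = x_0 * exp((mu - sigma^2/2) t + sigma B_t).
With mu = 1, sigma = 2*sqrt(2), x_0 = 6/5, this gives:
  X_t = 6/5 * exp((-3) * t + (2*sqrt(2)) * B_t).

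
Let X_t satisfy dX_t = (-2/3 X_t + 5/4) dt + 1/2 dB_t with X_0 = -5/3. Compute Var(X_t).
Var(X_t) = 3/16 - 3*exp(-4*t/3)/16

The variance V(t) = Var(X_t) satisfies V'(t) = 2 a V(t) + c^2 with V(0) = 0 (drift coefficient is linear in X, diffusion is constant). With a = -2/3, c = 1/2, the solution is
  V(t) = (c^2 / (2 a)) * (exp(2 a t) - 1)
       = ((1/2)^2 / (2*(-2/3))) * (exp((-4/3) t) - 1)
       = 3/16 - 3*exp(-4*t/3)/16.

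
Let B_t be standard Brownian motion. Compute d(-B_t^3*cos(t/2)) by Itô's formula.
d(-B_t^3*cos(t/2)) = (B_t*(B_t^2*sin(t/2) - 6*cos(t/2))/2) dt + (-3*B_t^2*cos(t/2)) dB_t

Itô's formula for f(t, x): d f(t, B_t) = (f_t + (1/2) f_xx) dt + f_x dB_t. Compute partials of f(t, x) = -x^3*cos(t/2):
  f_t(t,x)  = x^3*sin(t/2)/2
  f_x(t,x)  = -3*x^2*cos(t/2)
  f_xx(t,x) = -6*x*cos(t/2)
Assemble drift = f_t + (1/2) f_xx = x*(x^2*sin(t/2) - 6*cos(t/2))/2 and diffusion = f_x = -3*x^2*cos(t/2). Substituting x = B_t:
  d(-B_t^3*cos(t/2)) = (B_t*(B_t^2*sin(t/2) - 6*cos(t/2))/2) dt + (-3*B_t^2*cos(t/2)) dB_t.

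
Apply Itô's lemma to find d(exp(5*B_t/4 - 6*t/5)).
d(exp(5*B_t/4 - 6*t/5)) = (-67*exp(5*B_t/4 - 6*t/5)/160) dt + (5*exp(5*B_t/4 - 6*t/5)/4) dB_t

Itô's formula for f(t, x): d f(t, B_t) = (f_t + (1/2) f_xx) dt + f_x dB_t. Compute partials of f(t, x) = exp(-6*t/5 + 5*x/4):
  f_t(t,x)  = -6*exp(-6*t/5 + 5*x/4)/5
  f_x(t,x)  = 5*exp(-6*t/5 + 5*x/4)/4
  f_xx(t,x) = 25*exp(-6*t/5 + 5*x/4)/16
Assemble drift = f_t + (1/2) f_xx = -67*exp(-6*t/5 + 5*x/4)/160 and diffusion = f_x = 5*exp(-6*t/5 + 5*x/4)/4. Substituting x = B_t:
  d(exp(5*B_t/4 - 6*t/5)) = (-67*exp(5*B_t/4 - 6*t/5)/160) dt + (5*exp(5*B_t/4 - 6*t/5)/4) dB_t.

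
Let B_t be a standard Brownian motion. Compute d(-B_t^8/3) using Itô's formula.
d(-B_t^8/3) = (-28*B_t^6/3) dt + (-8*B_t^7/3) dB_t

Itô's formula for f(B_t) gives d f(B_t) = f'(B_t) dB_t + (1/2) f''(B_t) dt. Compute derivatives of f(x) = -x^8/3:
  f'(x)  = -8*x^7/3
  f''(x) = -56*x^6/3
Substitute x = B_t and multiply the f'' term by 1/2:
  drift     = (1/2) * (-56*x^6/3) evaluated at B_t = -28*B_t^6/3
  diffusion = (-8*x^7/3) evaluated at B_t = -8*B_t^7/3
Therefore d(-B_t^8/3) = (-28*B_t^6/3) dt + (-8*B_t^7/3) dB_t.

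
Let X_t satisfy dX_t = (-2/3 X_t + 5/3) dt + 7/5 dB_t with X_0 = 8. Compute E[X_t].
E[X_t] = 5/2 + 11*exp(-2*t/3)/2

Taking expectations and using E[dB_t] = 0, the mean m(t) = E[X_t] satisfies the ODE m'(t) = a m(t) + b with m(0) = x_0. With a = -2/3, b = 5/3, x_0 = 8, the solution is
  m(t) = x_0 * exp(a t) + (b/a) * (exp(a t) - 1)
       = 8 * exp((-2/3) t) + ((5/3)/(-2/3)) * (exp((-2/3) t) - 1)
       = 5/2 + 11*exp(-2*t/3)/2.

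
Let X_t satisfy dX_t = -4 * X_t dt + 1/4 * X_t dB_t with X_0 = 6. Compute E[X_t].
E[X_t] = 6*exp(-4*t)

For GBM dX = mu X dt + sigma X dB with X_0 = x_0, apply Itô to Y = log X: dY = (mu - sigma^2/2) dt + sigma dB, so Y_t = log(x_0) + (mu - sigma^2/2) t + sigma B_t and hence X_t = x_0 * exp((mu - sigma^2/2) t + sigma B_t).
With mu = -4, sigma = 1/4, x_0 = 6, this gives:
  X_t = 6 * exp((-129/32) * t + (1/4) * B_t).
Since sigma*B_t ~ Normal(0, sigma^2 t), E[exp(sigma*B_t)] = exp(sigma^2 t / 2); so E[X_t] = x_0 * exp((mu - sigma^2/2) t) * exp(sigma^2 t / 2) = x_0 * exp(mu t) = 6*exp(-4*t).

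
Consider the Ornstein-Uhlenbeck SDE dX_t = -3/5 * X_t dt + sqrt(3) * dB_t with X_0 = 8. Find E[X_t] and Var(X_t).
E[X_t] = 8*exp(-3*t/5); Var(X_t) = 5/2 - 5*exp(-6*t/5)/2

The OU SDE dX = -theta X dt + sigma dB admits the integrating factor exp(theta t): d(exp(theta t) X_t) = sigma exp(theta t) dB_t. Integrating from 0 to t:
  X_t = x_0 * exp(-theta t) + sigma * int_0^t exp(-theta (t-s)) dB_s.
The Itô integral has mean 0 and (by the Itô isometry) variance sigma^2 * int_0^t exp(-2 theta (t - s)) ds = sigma^2 * (1 - exp(-2 theta t)) / (2 theta).
With theta = 3/5, sigma = sqrt(3), x_0 = 8:
  E[X_t] = 8 * exp(-3/5 t) = 8*exp(-3*t/5)
  Var(X_t) = (sqrt(3))^2 * (1 - exp(-2*3/5 t)) / (2 * 3/5) = 5/2 - 5*exp(-6*t/5)/2.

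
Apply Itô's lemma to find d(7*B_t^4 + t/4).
d(7*B_t^4 + t/4) = (42*B_t^2 + 1/4) dt + (28*B_t^3) dB_t

Itô's formula for f(t, x): d f(t, B_t) = (f_t + (1/2) f_xx) dt + f_x dB_t. Compute partials of f(t, x) = t/4 + 7*x^4:
  f_t(t,x)  = 1/4
  f_x(t,x)  = 28*x^3
  f_xx(t,x) = 84*x^2
Assemble drift = f_t + (1/2) f_xx = 42*x^2 + 1/4 and diffusion = f_x = 28*x^3. Substituting x = B_t:
  d(7*B_t^4 + t/4) = (42*B_t^2 + 1/4) dt + (28*B_t^3) dB_t.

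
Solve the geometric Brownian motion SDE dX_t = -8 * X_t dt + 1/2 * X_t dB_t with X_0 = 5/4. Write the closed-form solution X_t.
X_t = 5/4 * exp((-65/8) * t + (1/2) * B_t)

For GBM dX = mu X dt + sigma X dB with X_0 = x_0, apply Itô to Y = log X: dY = (mu - sigma^2/2) dt + sigma dB, so Y_t = log(x_0) + (mu - sigma^2/2) t + sigma B_t and hence X_t = x_0 * exp((mu - sigma^2/2) t + sigma B_t).
With mu = -8, sigma = 1/2, x_0 = 5/4, this gives:
  X_t = 5/4 * exp((-65/8) * t + (1/2) * B_t).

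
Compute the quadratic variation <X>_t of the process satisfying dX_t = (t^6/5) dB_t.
<X>_t = t^13/325

For an Itô process dX_t = a(t) dt + b(t) dB_t, the quadratic variation is <X>_t = int_0^t b(s)^2 ds (the drift term does not contribute). Here b(s) = s^6/5, so
  b(s)^2 = s^12/25.
Integrating from 0 to t:
  <X>_t = int_0^t (s^12/25) ds = t^13/325.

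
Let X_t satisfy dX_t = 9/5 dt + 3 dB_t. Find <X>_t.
<X>_t = 9*t

For an Itô process dX_t = a(t) dt + b(t) dB_t, the quadratic variation is <X>_t = int_0^t b(s)^2 ds (the drift term does not contribute). Here b(s) = 3, so
  b(s)^2 = 9.
Integrating from 0 to t:
  <X>_t = int_0^t (9) ds = 9*t.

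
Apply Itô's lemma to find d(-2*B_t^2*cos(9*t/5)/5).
d(-2*B_t^2*cos(9*t/5)/5) = (18*B_t^2*sin(9*t/5)/25 - 2*cos(9*t/5)/5) dt + (-4*B_t*cos(9*t/5)/5) dB_t

Itô's formula for f(t, x): d f(t, B_t) = (f_t + (1/2) f_xx) dt + f_x dB_t. Compute partials of f(t, x) = -2*x^2*cos(9*t/5)/5:
  f_t(t,x)  = 18*x^2*sin(9*t/5)/25
  f_x(t,x)  = -4*x*cos(9*t/5)/5
  f_xx(t,x) = -4*cos(9*t/5)/5
Assemble drift = f_t + (1/2) f_xx = 18*x^2*sin(9*t/5)/25 - 2*cos(9*t/5)/5 and diffusion = f_x = -4*x*cos(9*t/5)/5. Substituting x = B_t:
  d(-2*B_t^2*cos(9*t/5)/5) = (18*B_t^2*sin(9*t/5)/25 - 2*cos(9*t/5)/5) dt + (-4*B_t*cos(9*t/5)/5) dB_t.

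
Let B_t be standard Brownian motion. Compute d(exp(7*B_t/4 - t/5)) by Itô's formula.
d(exp(7*B_t/4 - t/5)) = (213*exp(7*B_t/4 - t/5)/160) dt + (7*exp(7*B_t/4 - t/5)/4) dB_t

Itô's formula for f(t, x): d f(t, B_t) = (f_t + (1/2) f_xx) dt + f_x dB_t. Compute partials of f(t, x) = exp(-t/5 + 7*x/4):
  f_t(t,x)  = -exp(-t/5 + 7*x/4)/5
  f_x(t,x)  = 7*exp(-t/5 + 7*x/4)/4
  f_xx(t,x) = 49*exp(-t/5 + 7*x/4)/16
Assemble drift = f_t + (1/2) f_xx = 213*exp(-t/5 + 7*x/4)/160 and diffusion = f_x = 7*exp(-t/5 + 7*x/4)/4. Substituting x = B_t:
  d(exp(7*B_t/4 - t/5)) = (213*exp(7*B_t/4 - t/5)/160) dt + (7*exp(7*B_t/4 - t/5)/4) dB_t.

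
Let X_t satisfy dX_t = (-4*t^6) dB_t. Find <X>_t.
<X>_t = 16*t^13/13

For an Itô process dX_t = a(t) dt + b(t) dB_t, the quadratic variation is <X>_t = int_0^t b(s)^2 ds (the drift term does not contribute). Here b(s) = -4*s^6, so
  b(s)^2 = 16*s^12.
Integrating from 0 to t:
  <X>_t = int_0^t (16*s^12) ds = 16*t^13/13.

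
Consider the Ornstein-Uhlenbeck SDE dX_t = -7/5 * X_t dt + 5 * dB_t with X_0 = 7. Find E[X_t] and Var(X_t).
E[X_t] = 7*exp(-7*t/5); Var(X_t) = 125/14 - 125*exp(-14*t/5)/14

The OU SDE dX = -theta X dt + sigma dB admits the integrating factor exp(theta t): d(exp(theta t) X_t) = sigma exp(theta t) dB_t. Integrating from 0 to t:
  X_t = x_0 * exp(-theta t) + sigma * int_0^t exp(-theta (t-s)) dB_s.
The Itô integral has mean 0 and (by the Itô isometry) variance sigma^2 * int_0^t exp(-2 theta (t - s)) ds = sigma^2 * (1 - exp(-2 theta t)) / (2 theta).
With theta = 7/5, sigma = 5, x_0 = 7:
  E[X_t] = 7 * exp(-7/5 t) = 7*exp(-7*t/5)
  Var(X_t) = (5)^2 * (1 - exp(-2*7/5 t)) / (2 * 7/5) = 125/14 - 125*exp(-14*t/5)/14.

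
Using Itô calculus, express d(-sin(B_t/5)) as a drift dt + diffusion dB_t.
d(-sin(B_t/5)) = (sin(B_t/5)/50) dt + (-cos(B_t/5)/5) dB_t

Itô's formula for f(B_t) gives d f(B_t) = f'(B_t) dB_t + (1/2) f''(B_t) dt. Compute derivatives of f(x) = -sin(x/5):
  f'(x)  = -cos(x/5)/5
  f''(x) = sin(x/5)/25
Substitute x = B_t and multiply the f'' term by 1/2:
  drift     = (1/2) * (sin(x/5)/25) evaluated at B_t = sin(B_t/5)/50
  diffusion = (-cos(x/5)/5) evaluated at B_t = -cos(B_t/5)/5
Therefore d(-sin(B_t/5)) = (sin(B_t/5)/50) dt + (-cos(B_t/5)/5) dB_t.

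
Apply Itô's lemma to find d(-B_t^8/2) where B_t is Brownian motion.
d(-B_t^8/2) = (-14*B_t^6) dt + (-4*B_t^7) dB_t

Itô's formula for f(B_t) gives d f(B_t) = f'(B_t) dB_t + (1/2) f''(B_t) dt. Compute derivatives of f(x) = -x^8/2:
  f'(x)  = -4*x^7
  f''(x) = -28*x^6
Substitute x = B_t and multiply the f'' term by 1/2:
  drift     = (1/2) * (-28*x^6) evaluated at B_t = -14*B_t^6
  diffusion = (-4*x^7) evaluated at B_t = -4*B_t^7
Therefore d(-B_t^8/2) = (-14*B_t^6) dt + (-4*B_t^7) dB_t.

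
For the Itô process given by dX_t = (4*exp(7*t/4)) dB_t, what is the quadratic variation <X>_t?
<X>_t = 32*exp(7*t/2)/7 - 32/7

For an Itô process dX_t = a(t) dt + b(t) dB_t, the quadratic variation is <X>_t = int_0^t b(s)^2 ds (the drift term does not contribute). Here b(s) = 4*exp(7*s/4), so
  b(s)^2 = 16*exp(7*s/2).
Integrating from 0 to t:
  <X>_t = int_0^t (16*exp(7*s/2)) ds = 32*exp(7*t/2)/7 - 32/7.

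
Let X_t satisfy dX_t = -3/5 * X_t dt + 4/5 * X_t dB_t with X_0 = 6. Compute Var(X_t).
Var(X_t) = (36*exp(16*t/25) - 36)*exp(-6*t/5)

For GBM dX = mu X dt + sigma X dB with X_0 = x_0, apply Itô to Y = log X: dY = (mu - sigma^2/2) dt + sigma dB, so Y_t = log(x_0) + (mu - sigma^2/2) t + sigma B_t and hence X_t = x_0 * exp((mu - sigma^2/2) t + sigma B_t).
With mu = -3/5, sigma = 4/5, x_0 = 6, this gives:
  X_t = 6 * exp((-23/25) * t + (4/5) * B_t).
Since sigma*B_t ~ Normal(0, sigma^2 t), E[exp(sigma*B_t)] = exp(sigma^2 t / 2); so E[X_t] = x_0 * exp((mu - sigma^2/2) t) * exp(sigma^2 t / 2) = x_0 * exp(mu t) = 6*exp(-3*t/5).
Var(X_t) = E[X_t^2] - (E[X_t])^2 = x_0^2 * exp(2 mu t) * (exp(sigma^2 t) - 1) = (36*exp(16*t/25) - 36)*exp(-6*t/5).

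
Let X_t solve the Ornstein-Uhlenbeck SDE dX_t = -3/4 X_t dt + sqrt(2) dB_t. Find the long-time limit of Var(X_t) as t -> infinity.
lim Var(X_t) = 4/3

The OU SDE dX = -theta X dt + sigma dB admits the integrating factor exp(theta t): d(exp(theta t) X_t) = sigma exp(theta t) dB_t. Integrating from 0 to t gives X_t = x_0 * exp(-theta t) + sigma * int_0^t exp(-theta (t-s)) dB_s for any initial x_0. The Itô integral has variance (by the Itô isometry) sigma^2 * int_0^t exp(-2 theta (t - s)) ds = sigma^2 * (1 - exp(-2 theta t)) / (2 theta), independent of x_0.
With theta = 3/4, sigma = sqrt(2):
  Var(X_t) = (sqrt(2))^2 * (1 - exp(-2*3/4 t)) / (2 * 3/4) = 4/3 - 4*exp(-3*t/2)/3.
As t -> infinity, exp(-2*3/4 t) -> 0, so the stationary variance is sigma^2 / (2 theta) = 4/3.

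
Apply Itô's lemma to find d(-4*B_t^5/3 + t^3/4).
d(-4*B_t^5/3 + t^3/4) = (-40*B_t^3/3 + 3*t^2/4) dt + (-20*B_t^4/3) dB_t

Itô's formula for f(t, x): d f(t, B_t) = (f_t + (1/2) f_xx) dt + f_x dB_t. Compute partials of f(t, x) = t^3/4 - 4*x^5/3:
  f_t(t,x)  = 3*t^2/4
  f_x(t,x)  = -20*x^4/3
  f_xx(t,x) = -80*x^3/3
Assemble drift = f_t + (1/2) f_xx = 3*t^2/4 - 40*x^3/3 and diffusion = f_x = -20*x^4/3. Substituting x = B_t:
  d(-4*B_t^5/3 + t^3/4) = (-40*B_t^3/3 + 3*t^2/4) dt + (-20*B_t^4/3) dB_t.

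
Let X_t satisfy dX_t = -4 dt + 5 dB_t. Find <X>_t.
<X>_t = 25*t

For an Itô process dX_t = a(t) dt + b(t) dB_t, the quadratic variation is <X>_t = int_0^t b(s)^2 ds (the drift term does not contribute). Here b(s) = 5, so
  b(s)^2 = 25.
Integrating from 0 to t:
  <X>_t = int_0^t (25) ds = 25*t.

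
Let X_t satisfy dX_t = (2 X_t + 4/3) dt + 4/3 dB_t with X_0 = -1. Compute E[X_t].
E[X_t] = -exp(2*t)/3 - 2/3

Taking expectations and using E[dB_t] = 0, the mean m(t) = E[X_t] satisfies the ODE m'(t) = a m(t) + b with m(0) = x_0. With a = 2, b = 4/3, x_0 = -1, the solution is
  m(t) = x_0 * exp(a t) + (b/a) * (exp(a t) - 1)
       = (-1) * exp(2 t) + ((4/3)/2) * (exp(2 t) - 1)
       = -exp(2*t)/3 - 2/3.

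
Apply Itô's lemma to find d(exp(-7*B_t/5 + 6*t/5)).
d(exp(-7*B_t/5 + 6*t/5)) = (109*exp(-7*B_t/5 + 6*t/5)/50) dt + (-7*exp(-7*B_t/5 + 6*t/5)/5) dB_t

Itô's formula for f(t, x): d f(t, B_t) = (f_t + (1/2) f_xx) dt + f_x dB_t. Compute partials of f(t, x) = exp(6*t/5 - 7*x/5):
  f_t(t,x)  = 6*exp(6*t/5 - 7*x/5)/5
  f_x(t,x)  = -7*exp(6*t/5 - 7*x/5)/5
  f_xx(t,x) = 49*exp(6*t/5 - 7*x/5)/25
Assemble drift = f_t + (1/2) f_xx = 109*exp(6*t/5 - 7*x/5)/50 and diffusion = f_x = -7*exp(6*t/5 - 7*x/5)/5. Substituting x = B_t:
  d(exp(-7*B_t/5 + 6*t/5)) = (109*exp(-7*B_t/5 + 6*t/5)/50) dt + (-7*exp(-7*B_t/5 + 6*t/5)/5) dB_t.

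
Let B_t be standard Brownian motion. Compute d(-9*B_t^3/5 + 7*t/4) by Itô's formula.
d(-9*B_t^3/5 + 7*t/4) = (7/4 - 27*B_t/5) dt + (-27*B_t^2/5) dB_t

Itô's formula for f(t, x): d f(t, B_t) = (f_t + (1/2) f_xx) dt + f_x dB_t. Compute partials of f(t, x) = 7*t/4 - 9*x^3/5:
  f_t(t,x)  = 7/4
  f_x(t,x)  = -27*x^2/5
  f_xx(t,x) = -54*x/5
Assemble drift = f_t + (1/2) f_xx = 7/4 - 27*x/5 and diffusion = f_x = -27*x^2/5. Substituting x = B_t:
  d(-9*B_t^3/5 + 7*t/4) = (7/4 - 27*B_t/5) dt + (-27*B_t^2/5) dB_t.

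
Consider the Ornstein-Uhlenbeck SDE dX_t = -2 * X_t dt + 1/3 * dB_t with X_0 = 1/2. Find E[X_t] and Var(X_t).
E[X_t] = exp(-2*t)/2; Var(X_t) = 1/36 - exp(-4*t)/36

The OU SDE dX = -theta X dt + sigma dB admits the integrating factor exp(theta t): d(exp(theta t) X_t) = sigma exp(theta t) dB_t. Integrating from 0 to t:
  X_t = x_0 * exp(-theta t) + sigma * int_0^t exp(-theta (t-s)) dB_s.
The Itô integral has mean 0 and (by the Itô isometry) variance sigma^2 * int_0^t exp(-2 theta (t - s)) ds = sigma^2 * (1 - exp(-2 theta t)) / (2 theta).
With theta = 2, sigma = 1/3, x_0 = 1/2:
  E[X_t] = 1/2 * exp(-2 t) = exp(-2*t)/2
  Var(X_t) = (1/3)^2 * (1 - exp(-2*2 t)) / (2 * 2) = 1/36 - exp(-4*t)/36.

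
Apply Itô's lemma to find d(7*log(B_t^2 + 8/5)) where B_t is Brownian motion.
d(7*log(B_t^2 + 8/5)) = (35*(8 - 5*B_t^2)/(5*B_t^2 + 8)^2) dt + (70*B_t/(5*B_t^2 + 8)) dB_t

Itô's formula for f(B_t) gives d f(B_t) = f'(B_t) dB_t + (1/2) f''(B_t) dt. Compute derivatives of f(x) = 7*log(x^2 + 8/5):
  f'(x)  = 70*x/(5*x^2 + 8)
  f''(x) = 70*(8 - 5*x^2)/(5*x^2 + 8)^2
Substitute x = B_t and multiply the f'' term by 1/2:
  drift     = (1/2) * (70*(8 - 5*x^2)/(5*x^2 + 8)^2) evaluated at B_t = 35*(8 - 5*B_t^2)/(5*B_t^2 + 8)^2
  diffusion = (70*x/(5*x^2 + 8)) evaluated at B_t = 70*B_t/(5*B_t^2 + 8)
Therefore d(7*log(B_t^2 + 8/5)) = (35*(8 - 5*B_t^2)/(5*B_t^2 + 8)^2) dt + (70*B_t/(5*B_t^2 + 8)) dB_t.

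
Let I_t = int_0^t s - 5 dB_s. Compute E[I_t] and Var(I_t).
E[I_t] = 0; Var(I_t) = t*(t^2 - 15*t + 75)/3

The Itô integral of a deterministic integrand f(s) has mean 0 because each increment f(s) * (B_{s+ds} - B_s) has mean 0. By the Itô isometry:
  Var( int_0^t f(s) dB_s ) = E[ (int_0^t f(s) dB_s)^2 ] = int_0^t f(s)^2 ds.
Here f(s) = s - 5, so f(s)^2 = (s - 5)^2. Integrate:
  int_0^t ((s - 5)^2) ds = t*(t^2 - 15*t + 75)/3.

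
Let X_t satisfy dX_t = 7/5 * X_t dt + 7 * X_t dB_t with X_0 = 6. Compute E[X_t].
E[X_t] = 6*exp(7*t/5)

For GBM dX = mu X dt + sigma X dB with X_0 = x_0, apply Itô to Y = log X: dY = (mu - sigma^2/2) dt + sigma dB, so Y_t = log(x_0) + (mu - sigma^2/2) t + sigma B_t and hence X_t = x_0 * exp((mu - sigma^2/2) t + sigma B_t).
With mu = 7/5, sigma = 7, x_0 = 6, this gives:
  X_t = 6 * exp((-231/10) * t + (7) * B_t).
Since sigma*B_t ~ Normal(0, sigma^2 t), E[exp(sigma*B_t)] = exp(sigma^2 t / 2); so E[X_t] = x_0 * exp((mu - sigma^2/2) t) * exp(sigma^2 t / 2) = x_0 * exp(mu t) = 6*exp(7*t/5).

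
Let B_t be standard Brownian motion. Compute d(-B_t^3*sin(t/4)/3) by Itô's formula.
d(-B_t^3*sin(t/4)/3) = (-B_t*(B_t^2*cos(t/4)/12 + sin(t/4))) dt + (-B_t^2*sin(t/4)) dB_t

Itô's formula for f(t, x): d f(t, B_t) = (f_t + (1/2) f_xx) dt + f_x dB_t. Compute partials of f(t, x) = -x^3*sin(t/4)/3:
  f_t(t,x)  = -x^3*cos(t/4)/12
  f_x(t,x)  = -x^2*sin(t/4)
  f_xx(t,x) = -2*x*sin(t/4)
Assemble drift = f_t + (1/2) f_xx = -x*(x^2*cos(t/4)/12 + sin(t/4)) and diffusion = f_x = -x^2*sin(t/4). Substituting x = B_t:
  d(-B_t^3*sin(t/4)/3) = (-B_t*(B_t^2*cos(t/4)/12 + sin(t/4))) dt + (-B_t^2*sin(t/4)) dB_t.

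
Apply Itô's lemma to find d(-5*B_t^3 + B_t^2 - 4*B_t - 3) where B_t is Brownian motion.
d(-5*B_t^3 + B_t^2 - 4*B_t - 3) = (1 - 15*B_t) dt + (-15*B_t^2 + 2*B_t - 4) dB_t

Itô's formula for f(B_t) gives d f(B_t) = f'(B_t) dB_t + (1/2) f''(B_t) dt. Compute derivatives of f(x) = -5*x^3 + x^2 - 4*x - 3:
  f'(x)  = -15*x^2 + 2*x - 4
  f''(x) = 2 - 30*x
Substitute x = B_t and multiply the f'' term by 1/2:
  drift     = (1/2) * (2 - 30*x) evaluated at B_t = 1 - 15*B_t
  diffusion = (-15*x^2 + 2*x - 4) evaluated at B_t = -15*B_t^2 + 2*B_t - 4
Therefore d(-5*B_t^3 + B_t^2 - 4*B_t - 3) = (1 - 15*B_t) dt + (-15*B_t^2 + 2*B_t - 4) dB_t.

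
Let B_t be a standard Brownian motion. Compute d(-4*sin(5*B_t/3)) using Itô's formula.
d(-4*sin(5*B_t/3)) = (50*sin(5*B_t/3)/9) dt + (-20*cos(5*B_t/3)/3) dB_t

Itô's formula for f(B_t) gives d f(B_t) = f'(B_t) dB_t + (1/2) f''(B_t) dt. Compute derivatives of f(x) = -4*sin(5*x/3):
  f'(x)  = -20*cos(5*x/3)/3
  f''(x) = 100*sin(5*x/3)/9
Substitute x = B_t and multiply the f'' term by 1/2:
  drift     = (1/2) * (100*sin(5*x/3)/9) evaluated at B_t = 50*sin(5*B_t/3)/9
  diffusion = (-20*cos(5*x/3)/3) evaluated at B_t = -20*cos(5*B_t/3)/3
Therefore d(-4*sin(5*B_t/3)) = (50*sin(5*B_t/3)/9) dt + (-20*cos(5*B_t/3)/3) dB_t.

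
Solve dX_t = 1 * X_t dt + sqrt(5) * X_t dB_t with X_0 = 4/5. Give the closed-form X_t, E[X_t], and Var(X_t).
X_t = 4/5 * exp((-3/2) t + (sqrt(5)) B_t); E[X_t] = 4*exp(t)/5; Var(X_t) = 16*(exp(5*t) - 1)*exp(2*t)/25

For GBM dX = mu X dt + sigma X dB with X_0 = x_0, apply Itô to Y = log X: dY = (mu - sigma^2/2) dt + sigma dB, so Y_t = log(x_0) + (mu - sigma^2/2) t + sigma B_t and hence X_t = x_0 * exp((mu - sigma^2/2) t + sigma B_t).
With mu = 1, sigma = sqrt(5), x_0 = 4/5, this gives:
  X_t = 4/5 * exp((-3/2) * t + (sqrt(5)) * B_t).
Since sigma*B_t ~ Normal(0, sigma^2 t), E[exp(sigma*B_t)] = exp(sigma^2 t / 2); so E[X_t] = x_0 * exp((mu - sigma^2/2) t) * exp(sigma^2 t / 2) = x_0 * exp(mu t) = 4*exp(t)/5.
Var(X_t) = E[X_t^2] - (E[X_t])^2 = x_0^2 * exp(2 mu t) * (exp(sigma^2 t) - 1) = 16*(exp(5*t) - 1)*exp(2*t)/25.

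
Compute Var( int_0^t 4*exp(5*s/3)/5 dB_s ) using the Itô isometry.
Var = 24*exp(10*t/3)/125 - 24/125

The Itô integral of a deterministic integrand f(s) has mean 0 because each increment f(s) * (B_{s+ds} - B_s) has mean 0. By the Itô isometry:
  Var( int_0^t f(s) dB_s ) = E[ (int_0^t f(s) dB_s)^2 ] = int_0^t f(s)^2 ds.
Here f(s) = 4*exp(5*s/3)/5, so f(s)^2 = 16*exp(10*s/3)/25. Integrate:
  int_0^t (16*exp(10*s/3)/25) ds = 24*exp(10*t/3)/125 - 24/125.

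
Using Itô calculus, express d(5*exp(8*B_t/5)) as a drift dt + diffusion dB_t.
d(5*exp(8*B_t/5)) = (32*exp(8*B_t/5)/5) dt + (8*exp(8*B_t/5)) dB_t

Itô's formula for f(B_t) gives d f(B_t) = f'(B_t) dB_t + (1/2) f''(B_t) dt. Compute derivatives of f(x) = 5*exp(8*x/5):
  f'(x)  = 8*exp(8*x/5)
  f''(x) = 64*exp(8*x/5)/5
Substitute x = B_t and multiply the f'' term by 1/2:
  drift     = (1/2) * (64*exp(8*x/5)/5) evaluated at B_t = 32*exp(8*B_t/5)/5
  diffusion = (8*exp(8*x/5)) evaluated at B_t = 8*exp(8*B_t/5)
Therefore d(5*exp(8*B_t/5)) = (32*exp(8*B_t/5)/5) dt + (8*exp(8*B_t/5)) dB_t.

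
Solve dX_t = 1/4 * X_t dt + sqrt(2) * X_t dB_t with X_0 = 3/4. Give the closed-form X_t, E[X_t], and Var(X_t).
X_t = 3/4 * exp((-3/4) t + (sqrt(2)) B_t); E[X_t] = 3*exp(t/4)/4; Var(X_t) = 9*(exp(2*t) - 1)*exp(t/2)/16

For GBM dX = mu X dt + sigma X dB with X_0 = x_0, apply Itô to Y = log X: dY = (mu - sigma^2/2) dt + sigma dB, so Y_t = log(x_0) + (mu - sigma^2/2) t + sigma B_t and hence X_t = x_0 * exp((mu - sigma^2/2) t + sigma B_t).
With mu = 1/4, sigma = sqrt(2), x_0 = 3/4, this gives:
  X_t = 3/4 * exp((-3/4) * t + (sqrt(2)) * B_t).
Since sigma*B_t ~ Normal(0, sigma^2 t), E[exp(sigma*B_t)] = exp(sigma^2 t / 2); so E[X_t] = x_0 * exp((mu - sigma^2/2) t) * exp(sigma^2 t / 2) = x_0 * exp(mu t) = 3*exp(t/4)/4.
Var(X_t) = E[X_t^2] - (E[X_t])^2 = x_0^2 * exp(2 mu t) * (exp(sigma^2 t) - 1) = 9*(exp(2*t) - 1)*exp(t/2)/16.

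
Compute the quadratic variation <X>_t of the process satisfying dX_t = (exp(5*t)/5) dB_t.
<X>_t = exp(10*t)/250 - 1/250

For an Itô process dX_t = a(t) dt + b(t) dB_t, the quadratic variation is <X>_t = int_0^t b(s)^2 ds (the drift term does not contribute). Here b(s) = exp(5*s)/5, so
  b(s)^2 = exp(10*s)/25.
Integrating from 0 to t:
  <X>_t = int_0^t (exp(10*s)/25) ds = exp(10*t)/250 - 1/250.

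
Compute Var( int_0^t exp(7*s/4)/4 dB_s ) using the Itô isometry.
Var = exp(7*t/2)/56 - 1/56

The Itô integral of a deterministic integrand f(s) has mean 0 because each increment f(s) * (B_{s+ds} - B_s) has mean 0. By the Itô isometry:
  Var( int_0^t f(s) dB_s ) = E[ (int_0^t f(s) dB_s)^2 ] = int_0^t f(s)^2 ds.
Here f(s) = exp(7*s/4)/4, so f(s)^2 = exp(7*s/2)/16. Integrate:
  int_0^t (exp(7*s/2)/16) ds = exp(7*t/2)/56 - 1/56.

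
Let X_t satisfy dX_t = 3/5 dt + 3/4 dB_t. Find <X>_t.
<X>_t = 9*t/16

For an Itô process dX_t = a(t) dt + b(t) dB_t, the quadratic variation is <X>_t = int_0^t b(s)^2 ds (the drift term does not contribute). Here b(s) = 3/4, so
  b(s)^2 = 9/16.
Integrating from 0 to t:
  <X>_t = int_0^t (9/16) ds = 9*t/16.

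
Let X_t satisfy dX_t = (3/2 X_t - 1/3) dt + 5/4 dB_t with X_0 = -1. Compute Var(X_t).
Var(X_t) = 25*exp(3*t)/48 - 25/48

The variance V(t) = Var(X_t) satisfies V'(t) = 2 a V(t) + c^2 with V(0) = 0 (drift coefficient is linear in X, diffusion is constant). With a = 3/2, c = 5/4, the solution is
  V(t) = (c^2 / (2 a)) * (exp(2 a t) - 1)
       = ((5/4)^2 / (2*(3/2))) * (exp(3 t) - 1)
       = 25*exp(3*t)/48 - 25/48.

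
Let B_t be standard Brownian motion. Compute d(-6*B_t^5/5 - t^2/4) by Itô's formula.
d(-6*B_t^5/5 - t^2/4) = (-12*B_t^3 - t/2) dt + (-6*B_t^4) dB_t

Itô's formula for f(t, x): d f(t, B_t) = (f_t + (1/2) f_xx) dt + f_x dB_t. Compute partials of f(t, x) = -t^2/4 - 6*x^5/5:
  f_t(t,x)  = -t/2
  f_x(t,x)  = -6*x^4
  f_xx(t,x) = -24*x^3
Assemble drift = f_t + (1/2) f_xx = -t/2 - 12*x^3 and diffusion = f_x = -6*x^4. Substituting x = B_t:
  d(-6*B_t^5/5 - t^2/4) = (-12*B_t^3 - t/2) dt + (-6*B_t^4) dB_t.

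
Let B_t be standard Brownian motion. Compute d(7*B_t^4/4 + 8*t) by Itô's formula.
d(7*B_t^4/4 + 8*t) = (21*B_t^2/2 + 8) dt + (7*B_t^3) dB_t

Itô's formula for f(t, x): d f(t, B_t) = (f_t + (1/2) f_xx) dt + f_x dB_t. Compute partials of f(t, x) = 8*t + 7*x^4/4:
  f_t(t,x)  = 8
  f_x(t,x)  = 7*x^3
  f_xx(t,x) = 21*x^2
Assemble drift = f_t + (1/2) f_xx = 21*x^2/2 + 8 and diffusion = f_x = 7*x^3. Substituting x = B_t:
  d(7*B_t^4/4 + 8*t) = (21*B_t^2/2 + 8) dt + (7*B_t^3) dB_t.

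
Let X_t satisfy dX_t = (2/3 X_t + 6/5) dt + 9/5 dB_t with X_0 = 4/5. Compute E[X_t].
E[X_t] = 13*exp(2*t/3)/5 - 9/5

Taking expectations and using E[dB_t] = 0, the mean m(t) = E[X_t] satisfies the ODE m'(t) = a m(t) + b with m(0) = x_0. With a = 2/3, b = 6/5, x_0 = 4/5, the solution is
  m(t) = x_0 * exp(a t) + (b/a) * (exp(a t) - 1)
       = (4/5) * exp((2/3) t) + ((6/5)/(2/3)) * (exp((2/3) t) - 1)
       = 13*exp(2*t/3)/5 - 9/5.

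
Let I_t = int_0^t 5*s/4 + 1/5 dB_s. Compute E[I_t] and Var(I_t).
E[I_t] = 0; Var(I_t) = t*(625*t^2 + 300*t + 48)/1200

The Itô integral of a deterministic integrand f(s) has mean 0 because each increment f(s) * (B_{s+ds} - B_s) has mean 0. By the Itô isometry:
  Var( int_0^t f(s) dB_s ) = E[ (int_0^t f(s) dB_s)^2 ] = int_0^t f(s)^2 ds.
Here f(s) = 5*s/4 + 1/5, so f(s)^2 = (25*s + 4)^2/400. Integrate:
  int_0^t ((25*s + 4)^2/400) ds = t*(625*t^2 + 300*t + 48)/1200.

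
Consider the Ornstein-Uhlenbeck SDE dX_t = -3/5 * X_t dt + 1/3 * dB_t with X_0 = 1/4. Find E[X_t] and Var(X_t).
E[X_t] = exp(-3*t/5)/4; Var(X_t) = 5/54 - 5*exp(-6*t/5)/54

The OU SDE dX = -theta X dt + sigma dB admits the integrating factor exp(theta t): d(exp(theta t) X_t) = sigma exp(theta t) dB_t. Integrating from 0 to t:
  X_t = x_0 * exp(-theta t) + sigma * int_0^t exp(-theta (t-s)) dB_s.
The Itô integral has mean 0 and (by the Itô isometry) variance sigma^2 * int_0^t exp(-2 theta (t - s)) ds = sigma^2 * (1 - exp(-2 theta t)) / (2 theta).
With theta = 3/5, sigma = 1/3, x_0 = 1/4:
  E[X_t] = 1/4 * exp(-3/5 t) = exp(-3*t/5)/4
  Var(X_t) = (1/3)^2 * (1 - exp(-2*3/5 t)) / (2 * 3/5) = 5/54 - 5*exp(-6*t/5)/54.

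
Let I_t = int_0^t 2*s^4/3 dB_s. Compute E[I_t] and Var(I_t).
E[I_t] = 0; Var(I_t) = 4*t^9/81

The Itô integral of a deterministic integrand f(s) has mean 0 because each increment f(s) * (B_{s+ds} - B_s) has mean 0. By the Itô isometry:
  Var( int_0^t f(s) dB_s ) = E[ (int_0^t f(s) dB_s)^2 ] = int_0^t f(s)^2 ds.
Here f(s) = 2*s^4/3, so f(s)^2 = 4*s^8/9. Integrate:
  int_0^t (4*s^8/9) ds = 4*t^9/81.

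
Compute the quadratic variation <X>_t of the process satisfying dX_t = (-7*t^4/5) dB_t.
<X>_t = 49*t^9/225

For an Itô process dX_t = a(t) dt + b(t) dB_t, the quadratic variation is <X>_t = int_0^t b(s)^2 ds (the drift term does not contribute). Here b(s) = -7*s^4/5, so
  b(s)^2 = 49*s^8/25.
Integrating from 0 to t:
  <X>_t = int_0^t (49*s^8/25) ds = 49*t^9/225.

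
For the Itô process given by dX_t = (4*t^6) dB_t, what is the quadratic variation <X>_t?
<X>_t = 16*t^13/13

For an Itô process dX_t = a(t) dt + b(t) dB_t, the quadratic variation is <X>_t = int_0^t b(s)^2 ds (the drift term does not contribute). Here b(s) = 4*s^6, so
  b(s)^2 = 16*s^12.
Integrating from 0 to t:
  <X>_t = int_0^t (16*s^12) ds = 16*t^13/13.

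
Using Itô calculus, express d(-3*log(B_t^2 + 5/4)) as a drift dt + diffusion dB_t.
d(-3*log(B_t^2 + 5/4)) = (12*(4*B_t^2 - 5)/(4*B_t^2 + 5)^2) dt + (-24*B_t/(4*B_t^2 + 5)) dB_t

Itô's formula for f(B_t) gives d f(B_t) = f'(B_t) dB_t + (1/2) f''(B_t) dt. Compute derivatives of f(x) = -3*log(x^2 + 5/4):
  f'(x)  = -24*x/(4*x^2 + 5)
  f''(x) = 24*(4*x^2 - 5)/(4*x^2 + 5)^2
Substitute x = B_t and multiply the f'' term by 1/2:
  drift     = (1/2) * (24*(4*x^2 - 5)/(4*x^2 + 5)^2) evaluated at B_t = 12*(4*B_t^2 - 5)/(4*B_t^2 + 5)^2
  diffusion = (-24*x/(4*x^2 + 5)) evaluated at B_t = -24*B_t/(4*B_t^2 + 5)
Therefore d(-3*log(B_t^2 + 5/4)) = (12*(4*B_t^2 - 5)/(4*B_t^2 + 5)^2) dt + (-24*B_t/(4*B_t^2 + 5)) dB_t.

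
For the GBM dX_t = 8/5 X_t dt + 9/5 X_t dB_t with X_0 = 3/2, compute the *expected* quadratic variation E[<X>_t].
E[<X>_t] = 729*exp(161*t/25)/644 - 729/644

<X>_t = int_0^t ((9/5) * X_s)^2 ds. Taking expectation inside the integral: E[<X>_t] = (9/5)^2 * int_0^t E[X_s^2] ds. For GBM, E[X_s^2] = x_0^2 * exp((2 mu + sigma^2) s). Integrating:
  E[<X>_t] = (9/5)^2 * (3/2)^2 * (exp((2*(8/5) + (9/5)^2) t) - 1) / (2*(8/5) + (9/5)^2)
           = (9/5)^2 * (3/2)^2 * (exp((161/25) t) - 1) / (161/25) = 729*exp(161*t/25)/644 - 729/644.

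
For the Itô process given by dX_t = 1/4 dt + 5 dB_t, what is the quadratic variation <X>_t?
<X>_t = 25*t

For an Itô process dX_t = a(t) dt + b(t) dB_t, the quadratic variation is <X>_t = int_0^t b(s)^2 ds (the drift term does not contribute). Here b(s) = 5, so
  b(s)^2 = 25.
Integrating from 0 to t:
  <X>_t = int_0^t (25) ds = 25*t.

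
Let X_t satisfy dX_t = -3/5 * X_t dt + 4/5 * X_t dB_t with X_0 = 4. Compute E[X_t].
E[X_t] = 4*exp(-3*t/5)

For GBM dX = mu X dt + sigma X dB with X_0 = x_0, apply Itô to Y = log X: dY = (mu - sigma^2/2) dt + sigma dB, so Y_t = log(x_0) + (mu - sigma^2/2) t + sigma B_t and hence X_t = x_0 * exp((mu - sigma^2/2) t + sigma B_t).
With mu = -3/5, sigma = 4/5, x_0 = 4, this gives:
  X_t = 4 * exp((-23/25) * t + (4/5) * B_t).
Since sigma*B_t ~ Normal(0, sigma^2 t), E[exp(sigma*B_t)] = exp(sigma^2 t / 2); so E[X_t] = x_0 * exp((mu - sigma^2/2) t) * exp(sigma^2 t / 2) = x_0 * exp(mu t) = 4*exp(-3*t/5).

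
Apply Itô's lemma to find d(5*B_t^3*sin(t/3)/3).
d(5*B_t^3*sin(t/3)/3) = (5*B_t*(B_t^2*cos(t/3) + 9*sin(t/3))/9) dt + (5*B_t^2*sin(t/3)) dB_t

Itô's formula for f(t, x): d f(t, B_t) = (f_t + (1/2) f_xx) dt + f_x dB_t. Compute partials of f(t, x) = 5*x^3*sin(t/3)/3:
  f_t(t,x)  = 5*x^3*cos(t/3)/9
  f_x(t,x)  = 5*x^2*sin(t/3)
  f_xx(t,x) = 10*x*sin(t/3)
Assemble drift = f_t + (1/2) f_xx = 5*x*(x^2*cos(t/3) + 9*sin(t/3))/9 and diffusion = f_x = 5*x^2*sin(t/3). Substituting x = B_t:
  d(5*B_t^3*sin(t/3)/3) = (5*B_t*(B_t^2*cos(t/3) + 9*sin(t/3))/9) dt + (5*B_t^2*sin(t/3)) dB_t.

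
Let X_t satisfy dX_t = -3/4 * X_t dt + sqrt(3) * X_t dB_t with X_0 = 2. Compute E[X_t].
E[X_t] = 2*exp(-3*t/4)

For GBM dX = mu X dt + sigma X dB with X_0 = x_0, apply Itô to Y = log X: dY = (mu - sigma^2/2) dt + sigma dB, so Y_t = log(x_0) + (mu - sigma^2/2) t + sigma B_t and hence X_t = x_0 * exp((mu - sigma^2/2) t + sigma B_t).
With mu = -3/4, sigma = sqrt(3), x_0 = 2, this gives:
  X_t = 2 * exp((-9/4) * t + (sqrt(3)) * B_t).
Since sigma*B_t ~ Normal(0, sigma^2 t), E[exp(sigma*B_t)] = exp(sigma^2 t / 2); so E[X_t] = x_0 * exp((mu - sigma^2/2) t) * exp(sigma^2 t / 2) = x_0 * exp(mu t) = 2*exp(-3*t/4).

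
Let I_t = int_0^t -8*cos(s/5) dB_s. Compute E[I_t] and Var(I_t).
E[I_t] = 0; Var(I_t) = 32*t + 80*sin(2*t/5)

The Itô integral of a deterministic integrand f(s) has mean 0 because each increment f(s) * (B_{s+ds} - B_s) has mean 0. By the Itô isometry:
  Var( int_0^t f(s) dB_s ) = E[ (int_0^t f(s) dB_s)^2 ] = int_0^t f(s)^2 ds.
Here f(s) = -8*cos(s/5), so f(s)^2 = 64*cos(s/5)^2. Integrate:
  int_0^t (64*cos(s/5)^2) ds = 32*t + 80*sin(2*t/5).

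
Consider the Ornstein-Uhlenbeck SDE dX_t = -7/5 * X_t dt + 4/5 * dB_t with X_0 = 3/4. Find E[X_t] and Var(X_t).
E[X_t] = 3*exp(-7*t/5)/4; Var(X_t) = 8/35 - 8*exp(-14*t/5)/35

The OU SDE dX = -theta X dt + sigma dB admits the integrating factor exp(theta t): d(exp(theta t) X_t) = sigma exp(theta t) dB_t. Integrating from 0 to t:
  X_t = x_0 * exp(-theta t) + sigma * int_0^t exp(-theta (t-s)) dB_s.
The Itô integral has mean 0 and (by the Itô isometry) variance sigma^2 * int_0^t exp(-2 theta (t - s)) ds = sigma^2 * (1 - exp(-2 theta t)) / (2 theta).
With theta = 7/5, sigma = 4/5, x_0 = 3/4:
  E[X_t] = 3/4 * exp(-7/5 t) = 3*exp(-7*t/5)/4
  Var(X_t) = (4/5)^2 * (1 - exp(-2*7/5 t)) / (2 * 7/5) = 8/35 - 8*exp(-14*t/5)/35.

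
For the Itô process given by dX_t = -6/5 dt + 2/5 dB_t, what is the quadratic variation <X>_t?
<X>_t = 4*t/25

For an Itô process dX_t = a(t) dt + b(t) dB_t, the quadratic variation is <X>_t = int_0^t b(s)^2 ds (the drift term does not contribute). Here b(s) = 2/5, so
  b(s)^2 = 4/25.
Integrating from 0 to t:
  <X>_t = int_0^t (4/25) ds = 4*t/25.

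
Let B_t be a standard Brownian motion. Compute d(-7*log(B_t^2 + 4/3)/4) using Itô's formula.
d(-7*log(B_t^2 + 4/3)/4) = (21*(3*B_t^2 - 4)/(4*(3*B_t^2 + 4)^2)) dt + (-21*B_t/(6*B_t^2 + 8)) dB_t

Itô's formula for f(B_t) gives d f(B_t) = f'(B_t) dB_t + (1/2) f''(B_t) dt. Compute derivatives of f(x) = -7*log(x^2 + 4/3)/4:
  f'(x)  = -21*x/(6*x^2 + 8)
  f''(x) = 21*(3*x^2 - 4)/(2*(3*x^2 + 4)^2)
Substitute x = B_t and multiply the f'' term by 1/2:
  drift     = (1/2) * (21*(3*x^2 - 4)/(2*(3*x^2 + 4)^2)) evaluated at B_t = 21*(3*B_t^2 - 4)/(4*(3*B_t^2 + 4)^2)
  diffusion = (-21*x/(6*x^2 + 8)) evaluated at B_t = -21*B_t/(6*B_t^2 + 8)
Therefore d(-7*log(B_t^2 + 4/3)/4) = (21*(3*B_t^2 - 4)/(4*(3*B_t^2 + 4)^2)) dt + (-21*B_t/(6*B_t^2 + 8)) dB_t.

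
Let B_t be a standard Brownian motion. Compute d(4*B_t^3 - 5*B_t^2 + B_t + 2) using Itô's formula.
d(4*B_t^3 - 5*B_t^2 + B_t + 2) = (12*B_t - 5) dt + (12*B_t^2 - 10*B_t + 1) dB_t

Itô's formula for f(B_t) gives d f(B_t) = f'(B_t) dB_t + (1/2) f''(B_t) dt. Compute derivatives of f(x) = 4*x^3 - 5*x^2 + x + 2:
  f'(x)  = 12*x^2 - 10*x + 1
  f''(x) = 24*x - 10
Substitute x = B_t and multiply the f'' term by 1/2:
  drift     = (1/2) * (24*x - 10) evaluated at B_t = 12*B_t - 5
  diffusion = (12*x^2 - 10*x + 1) evaluated at B_t = 12*B_t^2 - 10*B_t + 1
Therefore d(4*B_t^3 - 5*B_t^2 + B_t + 2) = (12*B_t - 5) dt + (12*B_t^2 - 10*B_t + 1) dB_t.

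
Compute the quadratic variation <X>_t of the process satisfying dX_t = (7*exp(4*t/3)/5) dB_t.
<X>_t = 147*exp(8*t/3)/200 - 147/200

For an Itô process dX_t = a(t) dt + b(t) dB_t, the quadratic variation is <X>_t = int_0^t b(s)^2 ds (the drift term does not contribute). Here b(s) = 7*exp(4*s/3)/5, so
  b(s)^2 = 49*exp(8*s/3)/25.
Integrating from 0 to t:
  <X>_t = int_0^t (49*exp(8*s/3)/25) ds = 147*exp(8*t/3)/200 - 147/200.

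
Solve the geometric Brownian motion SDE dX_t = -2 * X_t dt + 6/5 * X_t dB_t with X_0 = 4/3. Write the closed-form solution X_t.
X_t = 4/3 * exp((-68/25) * t + (6/5) * B_t)

For GBM dX = mu X dt + sigma X dB with X_0 = x_0, apply Itô to Y = log X: dY = (mu - sigma^2/2) dt + sigma dB, so Y_t = log(x_0) + (mu - sigma^2/2) t + sigma B_t and hence X_t = x_0 * exp((mu - sigma^2/2) t + sigma B_t).
With mu = -2, sigma = 6/5, x_0 = 4/3, this gives:
  X_t = 4/3 * exp((-68/25) * t + (6/5) * B_t).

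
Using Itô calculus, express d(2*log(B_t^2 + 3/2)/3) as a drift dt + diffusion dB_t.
d(2*log(B_t^2 + 3/2)/3) = (4*(3 - 2*B_t^2)/(3*(2*B_t^2 + 3)^2)) dt + (8*B_t/(3*(2*B_t^2 + 3))) dB_t

Itô's formula for f(B_t) gives d f(B_t) = f'(B_t) dB_t + (1/2) f''(B_t) dt. Compute derivatives of f(x) = 2*log(x^2 + 3/2)/3:
  f'(x)  = 8*x/(3*(2*x^2 + 3))
  f''(x) = 8*(3 - 2*x^2)/(3*(2*x^2 + 3)^2)
Substitute x = B_t and multiply the f'' term by 1/2:
  drift     = (1/2) * (8*(3 - 2*x^2)/(3*(2*x^2 + 3)^2)) evaluated at B_t = 4*(3 - 2*B_t^2)/(3*(2*B_t^2 + 3)^2)
  diffusion = (8*x/(3*(2*x^2 + 3))) evaluated at B_t = 8*B_t/(3*(2*B_t^2 + 3))
Therefore d(2*log(B_t^2 + 3/2)/3) = (4*(3 - 2*B_t^2)/(3*(2*B_t^2 + 3)^2)) dt + (8*B_t/(3*(2*B_t^2 + 3))) dB_t.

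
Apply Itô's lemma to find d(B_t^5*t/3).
d(B_t^5*t/3) = (B_t^3*(B_t^2 + 10*t)/3) dt + (5*B_t^4*t/3) dB_t

Itô's formula for f(t, x): d f(t, B_t) = (f_t + (1/2) f_xx) dt + f_x dB_t. Compute partials of f(t, x) = t*x^5/3:
  f_t(t,x)  = x^5/3
  f_x(t,x)  = 5*t*x^4/3
  f_xx(t,x) = 20*t*x^3/3
Assemble drift = f_t + (1/2) f_xx = x^3*(10*t + x^2)/3 and diffusion = f_x = 5*t*x^4/3. Substituting x = B_t:
  d(B_t^5*t/3) = (B_t^3*(B_t^2 + 10*t)/3) dt + (5*B_t^4*t/3) dB_t.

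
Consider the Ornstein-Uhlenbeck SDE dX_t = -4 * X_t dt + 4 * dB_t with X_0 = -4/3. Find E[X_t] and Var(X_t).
E[X_t] = -4*exp(-4*t)/3; Var(X_t) = 2 - 2*exp(-8*t)

The OU SDE dX = -theta X dt + sigma dB admits the integrating factor exp(theta t): d(exp(theta t) X_t) = sigma exp(theta t) dB_t. Integrating from 0 to t:
  X_t = x_0 * exp(-theta t) + sigma * int_0^t exp(-theta (t-s)) dB_s.
The Itô integral has mean 0 and (by the Itô isometry) variance sigma^2 * int_0^t exp(-2 theta (t - s)) ds = sigma^2 * (1 - exp(-2 theta t)) / (2 theta).
With theta = 4, sigma = 4, x_0 = -4/3:
  E[X_t] = -4/3 * exp(-4 t) = -4*exp(-4*t)/3
  Var(X_t) = (4)^2 * (1 - exp(-2*4 t)) / (2 * 4) = 2 - 2*exp(-8*t).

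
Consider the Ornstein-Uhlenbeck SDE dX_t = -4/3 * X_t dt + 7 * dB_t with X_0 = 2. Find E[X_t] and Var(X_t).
E[X_t] = 2*exp(-4*t/3); Var(X_t) = 147/8 - 147*exp(-8*t/3)/8

The OU SDE dX = -theta X dt + sigma dB admits the integrating factor exp(theta t): d(exp(theta t) X_t) = sigma exp(theta t) dB_t. Integrating from 0 to t:
  X_t = x_0 * exp(-theta t) + sigma * int_0^t exp(-theta (t-s)) dB_s.
The Itô integral has mean 0 and (by the Itô isometry) variance sigma^2 * int_0^t exp(-2 theta (t - s)) ds = sigma^2 * (1 - exp(-2 theta t)) / (2 theta).
With theta = 4/3, sigma = 7, x_0 = 2:
  E[X_t] = 2 * exp(-4/3 t) = 2*exp(-4*t/3)
  Var(X_t) = (7)^2 * (1 - exp(-2*4/3 t)) / (2 * 4/3) = 147/8 - 147*exp(-8*t/3)/8.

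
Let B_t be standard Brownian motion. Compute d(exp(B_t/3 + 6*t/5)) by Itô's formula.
d(exp(B_t/3 + 6*t/5)) = (113*exp(B_t/3 + 6*t/5)/90) dt + (exp(B_t/3 + 6*t/5)/3) dB_t

Itô's formula for f(t, x): d f(t, B_t) = (f_t + (1/2) f_xx) dt + f_x dB_t. Compute partials of f(t, x) = exp(6*t/5 + x/3):
  f_t(t,x)  = 6*exp(6*t/5 + x/3)/5
  f_x(t,x)  = exp(6*t/5 + x/3)/3
  f_xx(t,x) = exp(6*t/5 + x/3)/9
Assemble drift = f_t + (1/2) f_xx = 113*exp(6*t/5 + x/3)/90 and diffusion = f_x = exp(6*t/5 + x/3)/3. Substituting x = B_t:
  d(exp(B_t/3 + 6*t/5)) = (113*exp(B_t/3 + 6*t/5)/90) dt + (exp(B_t/3 + 6*t/5)/3) dB_t.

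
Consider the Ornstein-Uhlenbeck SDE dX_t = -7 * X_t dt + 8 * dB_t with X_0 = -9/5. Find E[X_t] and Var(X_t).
E[X_t] = -9*exp(-7*t)/5; Var(X_t) = 32/7 - 32*exp(-14*t)/7

The OU SDE dX = -theta X dt + sigma dB admits the integrating factor exp(theta t): d(exp(theta t) X_t) = sigma exp(theta t) dB_t. Integrating from 0 to t:
  X_t = x_0 * exp(-theta t) + sigma * int_0^t exp(-theta (t-s)) dB_s.
The Itô integral has mean 0 and (by the Itô isometry) variance sigma^2 * int_0^t exp(-2 theta (t - s)) ds = sigma^2 * (1 - exp(-2 theta t)) / (2 theta).
With theta = 7, sigma = 8, x_0 = -9/5:
  E[X_t] = -9/5 * exp(-7 t) = -9*exp(-7*t)/5
  Var(X_t) = (8)^2 * (1 - exp(-2*7 t)) / (2 * 7) = 32/7 - 32*exp(-14*t)/7.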